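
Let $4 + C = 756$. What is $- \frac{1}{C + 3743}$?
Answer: $- \frac{1}{4495} \approx -0.00022247$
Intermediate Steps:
$C = 752$ ($C = -4 + 756 = 752$)
$- \frac{1}{C + 3743} = - \frac{1}{752 + 3743} = - \frac{1}{4495}$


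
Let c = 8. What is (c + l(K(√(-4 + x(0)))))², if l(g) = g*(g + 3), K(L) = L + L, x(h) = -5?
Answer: 460 - 1008*I ≈ 460.0 - 1008.0*I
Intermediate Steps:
K(L) = 2*L
l(g) = g*(3 + g)
(c + l(K(√(-4 + x(0)))))² = (8 + (2*√(-4 - 5))*(3 + 2*√(-4 - 5)))² = (8 + (2*√(-9))*(3 + 2*√(-9)))² = (8 + (2*(3*I))*(3 + 2*(3*I)))² = (8 + (6*I)*(3 + 6*I))² = (8 + 6*I*(3 + 6*I))²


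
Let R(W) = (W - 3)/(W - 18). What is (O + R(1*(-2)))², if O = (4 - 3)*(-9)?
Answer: 1225/16 ≈ 76.563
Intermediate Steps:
R(W) = (-3 + W)/(-18 + W)
O = -9 (O = 1*(-9) = -9)
(O + R(1*(-2)))² = (-9 + (-3 + 1*(-2))/(-18 + 1*(-2)))² = (-9 + (-3 - 2)/(-18 - 2))² = (-9 - 5/(-20))² = (-9 - 1/20*(-5))² = (-9 + ¼)² = (-35/4)² = 1225/16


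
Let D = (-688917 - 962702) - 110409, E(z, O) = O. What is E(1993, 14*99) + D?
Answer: -1760642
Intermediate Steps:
D = -1762028 (D = -1651619 - 110409 = -1762028)
E(1993, 14*99) + D = 14*99 - 1762028 = 1386 - 1762028 = -1760642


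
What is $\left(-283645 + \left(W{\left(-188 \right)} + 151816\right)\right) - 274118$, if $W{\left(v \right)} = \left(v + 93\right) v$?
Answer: $-388087$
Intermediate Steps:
$W{\left(v \right)} = v \left(93 + v\right)$ ($W{\left(v \right)} = \left(93 + v\right) v = v \left(93 + v\right)$)
$\left(-283645 + \left(W{\left(-188 \right)} + 151816\right)\right) - 274118 = \left(-283645 + \left(- 188 \left(93 - 188\right) + 151816\right)\right) - 274118 = \left(-283645 + \left(\left(-188\right) \left(-95\right) + 151816\right)\right) - 274118 = \left(-283645 + \left(17860 + 151816\right)\right) - 274118 = \left(-283645 + 169676\right) - 274118 = -113969 - 274118 = -388087$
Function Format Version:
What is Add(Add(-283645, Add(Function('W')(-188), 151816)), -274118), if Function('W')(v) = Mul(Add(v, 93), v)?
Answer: -388087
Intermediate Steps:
Function('W')(v) = Mul(v, Add(93, v)) (Function('W')(v) = Mul(Add(93, v), v) = Mul(v, Add(93, v)))
Add(Add(-283645, Add(Function('W')(-188), 151816)), -274118) = Add(Add(-283645, Add(Mul(-188, Add(93, -188)), 151816)), -274118) = Add(Add(-283645, Add(Mul(-188, -95), 151816)), -274118) = Add(Add(-283645, Add(17860, 151816)), -274118) = Add(Add(-283645, 169676), -274118) = Add(-113969, -274118) = -388087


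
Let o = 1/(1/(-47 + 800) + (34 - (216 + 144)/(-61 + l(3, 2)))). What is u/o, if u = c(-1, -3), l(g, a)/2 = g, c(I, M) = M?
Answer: -335849/2761 ≈ -121.64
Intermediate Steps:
l(g, a) = 2*g
u = -3
o = 8283/335849 (o = 1/(1/(-47 + 800) + (34 - (216 + 144)/(-61 + 2*3))) = 1/(1/753 + (34 - 360/(-61 + 6))) = 1/(1/753 + (34 - 360/(-55))) = 1/(1/753 + (34 - 360*(-1)/55)) = 1/(1/753 + (34 - 1*(-72/11))) = 1/(1/753 + (34 + 72/11)) = 1/(1/753 + 446/11) = 1/(335849/8283) = 8283/335849 ≈ 0.024663)
u/o = -3/8283/335849 = -3*335849/8283 = -335849/2761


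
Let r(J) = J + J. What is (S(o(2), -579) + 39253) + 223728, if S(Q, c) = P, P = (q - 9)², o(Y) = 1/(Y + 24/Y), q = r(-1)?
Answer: 263102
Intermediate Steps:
r(J) = 2*J
q = -2 (q = 2*(-1) = -2)
P = 121 (P = (-2 - 9)² = (-11)² = 121)
S(Q, c) = 121
(S(o(2), -579) + 39253) + 223728 = (121 + 39253) + 223728 = 39374 + 223728 = 263102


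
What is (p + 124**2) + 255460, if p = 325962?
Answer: 596798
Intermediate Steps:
(p + 124**2) + 255460 = (325962 + 124**2) + 255460 = (325962 + 15376) + 255460 = 341338 + 255460 = 596798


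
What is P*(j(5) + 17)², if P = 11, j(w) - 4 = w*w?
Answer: 23276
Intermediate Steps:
j(w) = 4 + w² (j(w) = 4 + w*w = 4 + w²)
P*(j(5) + 17)² = 11*((4 + 5²) + 17)² = 11*((4 + 25) + 17)² = 11*(29 + 17)² = 11*46² = 11*2116 = 23276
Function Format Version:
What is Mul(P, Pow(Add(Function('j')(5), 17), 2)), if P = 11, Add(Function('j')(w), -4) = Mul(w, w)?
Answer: 23276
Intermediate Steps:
Function('j')(w) = Add(4, Pow(w, 2)) (Function('j')(w) = Add(4, Mul(w, w)) = Add(4, Pow(w, 2)))
Mul(P, Pow(Add(Function('j')(5), 17), 2)) = Mul(11, Pow(Add(Add(4, Pow(5, 2)), 17), 2)) = Mul(11, Pow(Add(Add(4, 25), 17), 2)) = Mul(11, Pow(Add(29, 17), 2)) = Mul(11, Pow(46, 2)) = Mul(11, 2116) = 23276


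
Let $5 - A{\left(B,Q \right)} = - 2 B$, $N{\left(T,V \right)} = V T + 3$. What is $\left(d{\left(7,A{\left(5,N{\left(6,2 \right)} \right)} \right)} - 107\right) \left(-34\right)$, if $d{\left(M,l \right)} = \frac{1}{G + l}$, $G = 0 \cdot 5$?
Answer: $\frac{54536}{15} \approx 3635.7$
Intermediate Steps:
$G = 0$
$N{\left(T,V \right)} = 3 + T V$ ($N{\left(T,V \right)} = T V + 3 = 3 + T V$)
$A{\left(B,Q \right)} = 5 + 2 B$ ($A{\left(B,Q \right)} = 5 - - 2 B = 5 + 2 B$)
$d{\left(M,l \right)} = \frac{1}{l}$ ($d{\left(M,l \right)} = \frac{1}{0 + l} = \frac{1}{l}$)
$\left(d{\left(7,A{\left(5,N{\left(6,2 \right)} \right)} \right)} - 107\right) \left(-34\right) = \left(\frac{1}{5 + 2 \cdot 5} - 107\right) \left(-34\right) = \left(\frac{1}{5 + 10} - 107\right) \left(-34\right) = \left(\frac{1}{15} - 107\right) \left(-34\right) = \left(- \frac{1604}{15}\right) \left(-34\right) = \frac{54536}{15}$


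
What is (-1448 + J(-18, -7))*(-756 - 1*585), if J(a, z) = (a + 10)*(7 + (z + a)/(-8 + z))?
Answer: 2034744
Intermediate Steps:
J(a, z) = (7 + (a + z)/(-8 + z))*(10 + a) (J(a, z) = (10 + a)*(7 + (a + z)/(-8 + z)) = (7 + (a + z)/(-8 + z))*(10 + a))
(-1448 + J(-18, -7))*(-756 - 1*585) = (-1448 + (-560 + (-18)² - 46*(-18) + 80*(-7) + 8*(-18)*(-7))/(-8 - 7))*(-756 - 1*585) = (-1448 + (-560 + 324 + 828 - 560 + 1008)/(-15))*(-756 - 585) = (-1448 - 1/15*1040)*(-1341) = (-1448 - 208/3)*(-1341) = -4552/3*(-1341) = 2034744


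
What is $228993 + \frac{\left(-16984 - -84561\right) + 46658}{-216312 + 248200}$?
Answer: $\frac{7302243019}{31888} \approx 2.29 \cdot 10^{5}$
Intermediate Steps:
$228993 + \frac{\left(-16984 - -84561\right) + 46658}{-216312 + 248200} = 228993 + \frac{\left(-16984 + 84561\right) + 46658}{31888} = 228993 + \left(67577 + 46658\right) \frac{1}{31888} = 228993 + 114235 \cdot \frac{1}{31888} = 228993 + \frac{114235}{31888} = \frac{7302243019}{31888}$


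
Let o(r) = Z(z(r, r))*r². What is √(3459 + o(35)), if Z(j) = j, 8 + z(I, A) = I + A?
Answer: √79409 ≈ 281.80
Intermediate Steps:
z(I, A) = -8 + A + I (z(I, A) = -8 + (I + A) = -8 + (A + I) = -8 + A + I)
o(r) = r²*(-8 + 2*r) (o(r) = (-8 + r + r)*r² = (-8 + 2*r)*r² = r²*(-8 + 2*r))
√(3459 + o(35)) = √(3459 + 2*35²*(-4 + 35)) = √(3459 + 2*1225*31) = √(3459 + 75950) = √79409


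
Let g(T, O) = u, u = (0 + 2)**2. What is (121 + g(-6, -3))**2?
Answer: 15625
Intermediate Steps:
u = 4 (u = 2**2 = 4)
g(T, O) = 4
(121 + g(-6, -3))**2 = (121 + 4)**2 = 125**2 = 15625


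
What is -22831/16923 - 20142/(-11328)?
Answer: 13705583/31950624 ≈ 0.42896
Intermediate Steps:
-22831/16923 - 20142/(-11328) = -22831*1/16923 - 20142*(-1/11328) = -22831/16923 + 3357/1888 = 13705583/31950624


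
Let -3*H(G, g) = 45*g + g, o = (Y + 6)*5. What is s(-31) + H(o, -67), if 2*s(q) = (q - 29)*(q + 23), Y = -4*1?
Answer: 3802/3 ≈ 1267.3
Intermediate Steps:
Y = -4
o = 10 (o = (-4 + 6)*5 = 2*5 = 10)
s(q) = (-29 + q)*(23 + q)/2 (s(q) = ((q - 29)*(q + 23))/2 = ((-29 + q)*(23 + q))/2 = (-29 + q)*(23 + q)/2)
H(G, g) = -46*g/3 (H(G, g) = -(45*g + g)/3 = -46*g/3)
s(-31) + H(o, -67) = (-667/2 + (1/2)*(-31)**2 - 3*(-31)) - 46/3*(-67) = (-667/2 + (1/2)*961 + 93) + 3082/3 = (-667/2 + 961/2 + 93) + 3082/3 = 240 + 3082/3 = 3802/3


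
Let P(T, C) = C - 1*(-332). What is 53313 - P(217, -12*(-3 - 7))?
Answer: 52861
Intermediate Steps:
P(T, C) = 332 + C (P(T, C) = C + 332 = 332 + C)
53313 - P(217, -12*(-3 - 7)) = 53313 - (332 - 12*(-3 - 7)) = 53313 - (332 - 12*(-10)) = 53313 - (332 + 120) = 53313 - 1*452 = 53313 - 452 = 52861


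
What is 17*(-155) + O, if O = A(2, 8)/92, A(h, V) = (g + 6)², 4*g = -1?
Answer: -168617/64 ≈ -2634.6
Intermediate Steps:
g = -¼ (g = (¼)*(-1) = -¼ ≈ -0.25000)
A(h, V) = 529/16 (A(h, V) = (-¼ + 6)² = (23/4)² = 529/16)
O = 23/64 (O = (529/16)/92 = (529/16)*(1/92) = 23/64 ≈ 0.35938)
17*(-155) + O = 17*(-155) + 23/64 = -2635 + 23/64 = -168617/64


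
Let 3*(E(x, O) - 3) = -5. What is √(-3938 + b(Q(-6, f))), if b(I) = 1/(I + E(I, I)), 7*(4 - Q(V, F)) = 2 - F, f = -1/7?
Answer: I*√2150515865/739 ≈ 62.752*I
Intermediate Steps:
E(x, O) = 4/3 (E(x, O) = 3 + (⅓)*(-5) = 3 - 5/3 = 4/3)
f = -⅐ (f = -1*⅐ = -⅐ ≈ -0.14286)
Q(V, F) = 26/7 + F/7 (Q(V, F) = 4 - (2 - F)/7 = 4 + (-2/7 + F/7) = 26/7 + F/7)
b(I) = 1/(4/3 + I) (b(I) = 1/(I + 4/3) = 1/(4/3 + I))
√(-3938 + b(Q(-6, f))) = √(-3938 + 3/(4 + 3*(26/7 + (⅐)*(-⅐)))) = √(-3938 + 3/(4 + 3*(26/7 - 1/49))) = √(-3938 + 3/(4 + 3*(181/49))) = √(-3938 + 3/(4 + 543/49)) = √(-3938 + 3/(739/49)) = √(-3938 + 3*(49/739)) = √(-3938 + 147/739) = √(-2910035/739) = I*√2150515865/739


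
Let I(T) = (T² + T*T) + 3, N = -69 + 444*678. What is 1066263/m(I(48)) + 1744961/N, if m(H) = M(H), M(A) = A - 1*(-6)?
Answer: 36551355134/154394019 ≈ 236.74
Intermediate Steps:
N = 300963 (N = -69 + 301032 = 300963)
M(A) = 6 + A (M(A) = A + 6 = 6 + A)
I(T) = 3 + 2*T² (I(T) = (T² + T²) + 3 = 2*T² + 3 = 3 + 2*T²)
m(H) = 6 + H
1066263/m(I(48)) + 1744961/N = 1066263/(6 + (3 + 2*48²)) + 1744961/300963 = 1066263/(6 + (3 + 2*2304)) + 1744961*(1/300963) = 1066263/(6 + (3 + 4608)) + 1744961/300963 = 1066263/(6 + 4611) + 1744961/300963 = 1066263/4617 + 1744961/300963 = 1066263*(1/4617) + 1744961/300963 = 355421/1539 + 1744961/300963 = 36551355134/154394019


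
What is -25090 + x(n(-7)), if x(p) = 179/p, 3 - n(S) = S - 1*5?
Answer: -376171/15 ≈ -25078.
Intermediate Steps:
n(S) = 8 - S (n(S) = 3 - (S - 1*5) = 3 - (S - 5) = 3 - (-5 + S) = 3 + (5 - S) = 8 - S)
-25090 + x(n(-7)) = -25090 + 179/(8 - 1*(-7)) = -25090 + 179/(8 + 7) = -25090 + 179/15 = -376171/15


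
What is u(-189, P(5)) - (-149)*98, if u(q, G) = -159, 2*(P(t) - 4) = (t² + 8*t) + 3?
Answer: 14443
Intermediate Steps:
P(t) = 11/2 + t²/2 + 4*t (P(t) = 4 + ((t² + 8*t) + 3)/2 = 4 + (3 + t² + 8*t)/2 = 4 + (3/2 + t²/2 + 4*t) = 11/2 + t²/2 + 4*t)
u(-189, P(5)) - (-149)*98 = -159 - (-149)*98 = -159 - 1*(-14602) = -159 + 14602 = 14443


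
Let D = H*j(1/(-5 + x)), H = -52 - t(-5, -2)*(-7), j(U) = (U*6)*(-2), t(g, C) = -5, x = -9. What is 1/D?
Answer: -7/522 ≈ -0.013410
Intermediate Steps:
j(U) = -12*U (j(U) = (6*U)*(-2) = -12*U)
H = -87 (H = -52 - (-5)*(-7) = -52 - 1*35 = -52 - 35 = -87)
D = -522/7 (D = -(-1044)/(-5 - 9) = -(-1044)/(-14) = -(-1044)*(-1)/14 = -87*6/7 = -522/7 ≈ -74.571)
1/D = 1/(-522/7) = -7/522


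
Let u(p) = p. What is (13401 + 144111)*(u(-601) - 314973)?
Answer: -49706691888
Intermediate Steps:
(13401 + 144111)*(u(-601) - 314973) = (13401 + 144111)*(-601 - 314973) = 157512*(-315574) = -49706691888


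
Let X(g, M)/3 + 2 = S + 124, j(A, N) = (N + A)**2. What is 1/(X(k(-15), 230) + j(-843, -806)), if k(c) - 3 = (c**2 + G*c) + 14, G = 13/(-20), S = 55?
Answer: 1/2719732 ≈ 3.6768e-7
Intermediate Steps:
j(A, N) = (A + N)**2
G = -13/20 (G = 13*(-1/20) = -13/20 ≈ -0.65000)
k(c) = 17 + c**2 - 13*c/20 (k(c) = 3 + ((c**2 - 13*c/20) + 14) = 3 + (14 + c**2 - 13*c/20) = 17 + c**2 - 13*c/20)
X(g, M) = 531 (X(g, M) = -6 + 3*(55 + 124) = -6 + 3*179 = -6 + 537 = 531)
1/(X(k(-15), 230) + j(-843, -806)) = 1/(531 + (-843 - 806)**2) = 1/(531 + (-1649)**2) = 1/(531 + 2719201) = 1/2719732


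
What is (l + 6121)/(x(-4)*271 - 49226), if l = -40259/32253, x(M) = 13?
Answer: -197380354/1474058859 ≈ -0.13390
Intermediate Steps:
l = -40259/32253 (l = -40259*1/32253 = -40259/32253 ≈ -1.2482)
(l + 6121)/(x(-4)*271 - 49226) = (-40259/32253 + 6121)/(13*271 - 49226) = 197380354/(32253*(3523 - 49226)) = (197380354/32253)/(-45703) = (197380354/32253)*(-1/45703) = -197380354/1474058859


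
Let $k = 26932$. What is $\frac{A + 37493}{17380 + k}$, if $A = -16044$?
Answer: $\frac{21449}{44312} \approx 0.48405$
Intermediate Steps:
$\frac{A + 37493}{17380 + k} = \frac{-16044 + 37493}{17380 + 26932} = \frac{21449}{44312}$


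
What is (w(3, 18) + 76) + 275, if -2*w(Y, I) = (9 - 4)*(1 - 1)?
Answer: 351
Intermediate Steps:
w(Y, I) = 0 (w(Y, I) = -(9 - 4)*(1 - 1)/2 = -5*0/2 = -½*0 = 0)
(w(3, 18) + 76) + 275 = (0 + 76) + 275 = 76 + 275 = 351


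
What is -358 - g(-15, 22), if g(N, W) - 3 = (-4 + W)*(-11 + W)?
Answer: -559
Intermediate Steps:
g(N, W) = 3 + (-11 + W)*(-4 + W) (g(N, W) = 3 + (-4 + W)*(-11 + W) = 3 + (-11 + W)*(-4 + W))
-358 - g(-15, 22) = -358 - (47 + 22² - 15*22) = -358 - (47 + 484 - 330) = -358 - 1*201 = -358 - 201 = -559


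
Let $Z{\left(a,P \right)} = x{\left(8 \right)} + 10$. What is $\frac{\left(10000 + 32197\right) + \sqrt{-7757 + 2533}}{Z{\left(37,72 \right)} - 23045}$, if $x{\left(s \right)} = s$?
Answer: $- \frac{42197}{23027} - \frac{2 i \sqrt{1306}}{23027} \approx -1.8325 - 0.0031388 i$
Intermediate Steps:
$Z{\left(a,P \right)} = 18$ ($Z{\left(a,P \right)} = 8 + 10 = 18$)
$\frac{\left(10000 + 32197\right) + \sqrt{-7757 + 2533}}{Z{\left(37,72 \right)} - 23045} = \frac{\left(10000 + 32197\right) + \sqrt{-7757 + 2533}}{18 - 23045} = \frac{42197 + \sqrt{-5224}}{-23027} = \left(42197 + 2 i \sqrt{1306}\right) \left(- \frac{1}{23027}\right) = - \frac{42197}{23027} - \frac{2 i \sqrt{1306}}{23027}$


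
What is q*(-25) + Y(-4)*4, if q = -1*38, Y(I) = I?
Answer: 934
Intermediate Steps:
q = -38
q*(-25) + Y(-4)*4 = -38*(-25) - 4*4 = 950 - 16 = 934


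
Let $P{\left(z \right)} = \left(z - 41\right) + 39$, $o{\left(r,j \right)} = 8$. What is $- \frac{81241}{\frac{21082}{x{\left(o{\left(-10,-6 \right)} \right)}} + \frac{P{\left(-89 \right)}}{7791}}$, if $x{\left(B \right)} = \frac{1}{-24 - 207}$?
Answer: $\frac{90421233}{5420245459} \approx 0.016682$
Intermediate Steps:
$x{\left(B \right)} = - \frac{1}{231}$ ($x{\left(B \right)} = \frac{1}{-231} = - \frac{1}{231}$)
$P{\left(z \right)} = -2 + z$ ($P{\left(z \right)} = \left(-41 + z\right) + 39 = -2 + z$)
$- \frac{81241}{\frac{21082}{x{\left(o{\left(-10,-6 \right)} \right)}} + \frac{P{\left(-89 \right)}}{7791}} = - \frac{81241}{\frac{21082}{- \frac{1}{231}} + \frac{-2 - 89}{7791}} = - \frac{81241}{21082 \left(-231\right) - \frac{13}{1113}} = - \frac{81241}{-4869942 - \frac{13}{1113}} = - \frac{81241}{- \frac{5420245459}{1113}} = \left(-81241\right) \left(- \frac{1113}{5420245459}\right) = \frac{90421233}{5420245459}$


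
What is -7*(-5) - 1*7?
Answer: 28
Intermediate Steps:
-7*(-5) - 1*7 = 35 - 7 = 28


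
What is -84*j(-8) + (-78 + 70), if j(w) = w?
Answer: 664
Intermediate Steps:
-84*j(-8) + (-78 + 70) = -84*(-8) + (-78 + 70) = 672 - 8 = 664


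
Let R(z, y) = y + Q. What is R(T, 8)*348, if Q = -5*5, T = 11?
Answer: -5916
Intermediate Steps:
Q = -25
R(z, y) = -25 + y (R(z, y) = y - 25 = -25 + y)
R(T, 8)*348 = (-25 + 8)*348 = -17*348 = -5916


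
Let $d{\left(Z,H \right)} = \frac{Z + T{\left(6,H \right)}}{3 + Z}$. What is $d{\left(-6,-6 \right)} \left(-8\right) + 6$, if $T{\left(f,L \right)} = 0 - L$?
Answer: $6$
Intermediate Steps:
$T{\left(f,L \right)} = - L$
$d{\left(Z,H \right)} = \frac{Z - H}{3 + Z}$
$d{\left(-6,-6 \right)} \left(-8\right) + 6 = \frac{-6 - -6}{3 - 6} \left(-8\right) + 6 = \frac{-6 + 6}{-3} \left(-8\right) + 6 = \left(- \frac{1}{3}\right) 0 \left(-8\right) + 6 = 0 \left(-8\right) + 6 = 0 + 6 = 6$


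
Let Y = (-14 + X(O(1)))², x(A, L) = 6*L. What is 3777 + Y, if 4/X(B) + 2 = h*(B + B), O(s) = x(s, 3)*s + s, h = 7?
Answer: 17304541/4356 ≈ 3972.6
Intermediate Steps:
O(s) = 19*s (O(s) = (6*3)*s + s = 18*s + s = 19*s)
X(B) = 4/(-2 + 14*B) (X(B) = 4/(-2 + 7*(B + B)) = 4/(-2 + 7*(2*B)) = 4/(-2 + 14*B))
Y = 851929/4356 (Y = (-14 + 2/(-1 + 7*(19*1)))² = (-14 + 2/(-1 + 7*19))² = (-14 + 2/(-1 + 133))² = (-14 + 2/132)² = (-14 + 2*(1/132))² = (-14 + 1/66)² = (-923/66)² = 851929/4356 ≈ 195.58)
3777 + Y = 3777 + 851929/4356 = 17304541/4356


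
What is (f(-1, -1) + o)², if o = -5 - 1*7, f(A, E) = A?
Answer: 169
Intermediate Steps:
o = -12 (o = -5 - 7 = -12)
(f(-1, -1) + o)² = (-1 - 12)² = (-13)² = 169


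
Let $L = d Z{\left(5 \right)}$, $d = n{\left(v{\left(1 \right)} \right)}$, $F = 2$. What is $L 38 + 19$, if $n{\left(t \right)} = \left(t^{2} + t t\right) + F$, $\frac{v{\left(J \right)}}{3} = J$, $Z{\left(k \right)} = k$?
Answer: $3819$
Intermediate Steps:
$v{\left(J \right)} = 3 J$
$n{\left(t \right)} = 2 + 2 t^{2}$ ($n{\left(t \right)} = \left(t^{2} + t t\right) + 2 = \left(t^{2} + t^{2}\right) + 2 = 2 t^{2} + 2 = 2 + 2 t^{2}$)
$d = 20$ ($d = 2 + 2 \left(3 \cdot 1\right)^{2} = 2 + 2 \cdot 3^{2} = 2 + 2 \cdot 9 = 2 + 18 = 20$)
$L = 100$ ($L = 20 \cdot 5 = 100$)
$L 38 + 19 = 100 \cdot 38 + 19 = 3800 + 19 = 3819$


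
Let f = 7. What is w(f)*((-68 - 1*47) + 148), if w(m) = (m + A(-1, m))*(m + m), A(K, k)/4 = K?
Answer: 1386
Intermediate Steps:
A(K, k) = 4*K
w(m) = 2*m*(-4 + m) (w(m) = (m + 4*(-1))*(m + m) = (m - 4)*(2*m) = (-4 + m)*(2*m) = 2*m*(-4 + m))
w(f)*((-68 - 1*47) + 148) = (2*7*(-4 + 7))*((-68 - 1*47) + 148) = (2*7*3)*((-68 - 47) + 148) = 42*(-115 + 148) = 42*33 = 1386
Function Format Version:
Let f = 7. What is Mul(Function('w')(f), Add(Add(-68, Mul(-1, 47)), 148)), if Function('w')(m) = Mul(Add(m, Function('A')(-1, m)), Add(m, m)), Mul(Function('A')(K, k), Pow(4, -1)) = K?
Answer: 1386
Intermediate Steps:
Function('A')(K, k) = Mul(4, K)
Function('w')(m) = Mul(2, m, Add(-4, m)) (Function('w')(m) = Mul(Add(m, Mul(4, -1)), Add(m, m)) = Mul(Add(m, -4), Mul(2, m)) = Mul(Add(-4, m), Mul(2, m)) = Mul(2, m, Add(-4, m)))
Mul(Function('w')(f), Add(Add(-68, Mul(-1, 47)), 148)) = Mul(Mul(2, 7, Add(-4, 7)), Add(Add(-68, Mul(-1, 47)), 148)) = Mul(Mul(2, 7, 3), Add(Add(-68, -47), 148)) = Mul(42, Add(-115, 148)) = Mul(42, 33) = 1386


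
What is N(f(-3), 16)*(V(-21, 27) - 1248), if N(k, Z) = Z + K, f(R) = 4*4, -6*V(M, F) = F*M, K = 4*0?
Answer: -18456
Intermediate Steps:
K = 0
V(M, F) = -F*M/6
f(R) = 16
N(k, Z) = Z (N(k, Z) = Z + 0 = Z)
N(f(-3), 16)*(V(-21, 27) - 1248) = 16*(-⅙*27*(-21) - 1248) = 16*(189/2 - 1248) = 16*(-2307/2) = -18456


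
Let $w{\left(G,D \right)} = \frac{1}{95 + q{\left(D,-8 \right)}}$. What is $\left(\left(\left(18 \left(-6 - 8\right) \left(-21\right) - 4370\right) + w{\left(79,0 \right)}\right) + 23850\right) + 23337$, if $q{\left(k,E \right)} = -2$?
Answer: $\frac{4474138}{93} \approx 48109.0$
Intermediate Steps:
$w{\left(G,D \right)} = \frac{1}{93}$ ($w{\left(G,D \right)} = \frac{1}{95 - 2} = \frac{1}{93}$)
$\left(\left(\left(18 \left(-6 - 8\right) \left(-21\right) - 4370\right) + w{\left(79,0 \right)}\right) + 23850\right) + 23337 = \left(\left(\left(18 \left(-6 - 8\right) \left(-21\right) - 4370\right) + \frac{1}{93}\right) + 23850\right) + 23337 = \left(\left(\left(18 \left(-14\right) \left(-21\right) - 4370\right) + \frac{1}{93}\right) + 23850\right) + 23337 = \left(\left(\left(\left(-252\right) \left(-21\right) - 4370\right) + \frac{1}{93}\right) + 23850\right) + 23337 = \left(\left(\left(5292 - 4370\right) + \frac{1}{93}\right) + 23850\right) + 23337 = \left(\left(922 + \frac{1}{93}\right) + 23850\right) + 23337 = \left(\frac{85747}{93} + 23850\right) + 23337 = \frac{2303797}{93} + 23337 = \frac{4474138}{93}$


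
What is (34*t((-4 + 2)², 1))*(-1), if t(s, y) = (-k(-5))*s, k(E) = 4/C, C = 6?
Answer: 272/3 ≈ 90.667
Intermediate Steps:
k(E) = ⅔ (k(E) = 4/6 = 4*(⅙) = ⅔)
t(s, y) = -2*s/3 (t(s, y) = (-1*⅔)*s = -2*s/3)
(34*t((-4 + 2)², 1))*(-1) = (34*(-2*(-4 + 2)²/3))*(-1) = (34*(-⅔*(-2)²))*(-1) = (34*(-⅔*4))*(-1) = (34*(-8/3))*(-1) = -272/3*(-1) = 272/3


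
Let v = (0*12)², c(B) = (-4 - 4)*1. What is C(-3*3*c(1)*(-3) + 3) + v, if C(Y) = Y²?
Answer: 45369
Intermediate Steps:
c(B) = -8 (c(B) = -8*1 = -8)
v = 0 (v = 0² = 0)
C(-3*3*c(1)*(-3) + 3) + v = (-3*3*(-8)*(-3) + 3)² + 0 = (-(-72)*(-3) + 3)² + 0 = (-3*72 + 3)² + 0 = (-216 + 3)² + 0 = (-213)² + 0 = 45369 + 0 = 45369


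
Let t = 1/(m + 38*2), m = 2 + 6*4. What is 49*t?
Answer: 49/102 ≈ 0.48039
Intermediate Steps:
m = 26 (m = 2 + 24 = 26)
t = 1/102 (t = 1/(26 + 38*2) = 1/(26 + 76) = 1/102 ≈ 0.0098039)
49*t = 49*(1/102) = 49/102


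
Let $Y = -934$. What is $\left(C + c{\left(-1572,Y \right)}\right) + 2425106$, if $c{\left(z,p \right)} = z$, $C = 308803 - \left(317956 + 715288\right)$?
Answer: $1699093$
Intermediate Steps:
$C = -724441$ ($C = 308803 - 1033244 = -724441$)
$\left(C + c{\left(-1572,Y \right)}\right) + 2425106 = \left(-724441 - 1572\right) + 2425106 = -726013 + 2425106 = 1699093$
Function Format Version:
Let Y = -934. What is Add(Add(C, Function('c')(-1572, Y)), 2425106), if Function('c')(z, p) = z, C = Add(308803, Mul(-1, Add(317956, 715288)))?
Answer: 1699093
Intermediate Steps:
C = -724441 (C = Add(308803, Mul(-1, 1033244)) = Add(308803, -1033244) = -724441)
Add(Add(C, Function('c')(-1572, Y)), 2425106) = Add(Add(-724441, -1572), 2425106) = Add(-726013, 2425106) = 1699093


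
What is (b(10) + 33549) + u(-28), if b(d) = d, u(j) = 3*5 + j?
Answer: 33546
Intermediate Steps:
u(j) = 15 + j
(b(10) + 33549) + u(-28) = (10 + 33549) + (15 - 28) = 33559 - 13 = 33546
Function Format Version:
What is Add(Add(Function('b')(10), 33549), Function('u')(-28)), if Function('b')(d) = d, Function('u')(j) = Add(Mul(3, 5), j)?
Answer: 33546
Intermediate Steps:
Function('u')(j) = Add(15, j)
Add(Add(Function('b')(10), 33549), Function('u')(-28)) = Add(Add(10, 33549), Add(15, -28)) = Add(33559, -13) = 33546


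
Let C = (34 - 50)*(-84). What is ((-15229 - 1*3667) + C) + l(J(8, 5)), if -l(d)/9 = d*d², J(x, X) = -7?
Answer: -14465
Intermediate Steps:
C = 1344 (C = -16*(-84) = 1344)
l(d) = -9*d³ (l(d) = -9*d*d² = -9*d³)
((-15229 - 1*3667) + C) + l(J(8, 5)) = ((-15229 - 1*3667) + 1344) - 9*(-7)³ = ((-15229 - 3667) + 1344) - 9*(-343) = (-18896 + 1344) + 3087 = -17552 + 3087 = -14465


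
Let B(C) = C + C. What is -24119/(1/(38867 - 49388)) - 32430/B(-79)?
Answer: 20046740136/79 ≈ 2.5376e+8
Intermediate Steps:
B(C) = 2*C
-24119/(1/(38867 - 49388)) - 32430/B(-79) = -24119/(1/(38867 - 49388)) - 32430/(2*(-79)) = -24119/(1/(-10521)) - 32430/(-158) = -24119/(-1/10521) - 32430*(-1/158) = -24119*(-10521) + 16215/79 = 253755999 + 16215/79 = 20046740136/79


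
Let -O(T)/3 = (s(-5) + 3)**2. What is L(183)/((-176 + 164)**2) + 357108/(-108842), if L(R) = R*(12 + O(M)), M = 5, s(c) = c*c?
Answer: -648052011/217684 ≈ -2977.0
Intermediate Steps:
s(c) = c**2
O(T) = -2352 (O(T) = -3*((-5)**2 + 3)**2 = -3*(25 + 3)**2 = -3*28**2 = -3*784 = -2352)
L(R) = -2340*R (L(R) = R*(12 - 2352) = R*(-2340) = -2340*R)
L(183)/((-176 + 164)**2) + 357108/(-108842) = (-2340*183)/((-176 + 164)**2) + 357108/(-108842) = -428220/((-12)**2) + 357108*(-1/108842) = -428220/144 - 178554/54421 = -428220*1/144 - 178554/54421 = -11895/4 - 178554/54421 = -648052011/217684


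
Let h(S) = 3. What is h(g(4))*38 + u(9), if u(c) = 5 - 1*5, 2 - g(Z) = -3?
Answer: 114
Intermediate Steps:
g(Z) = 5 (g(Z) = 2 - 1*(-3) = 2 + 3 = 5)
u(c) = 0 (u(c) = 5 - 5 = 0)
h(g(4))*38 + u(9) = 3*38 + 0 = 114 + 0 = 114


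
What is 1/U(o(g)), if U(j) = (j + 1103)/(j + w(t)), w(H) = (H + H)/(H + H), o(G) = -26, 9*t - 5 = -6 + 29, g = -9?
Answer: -25/1077 ≈ -0.023213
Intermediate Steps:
t = 28/9 (t = 5/9 + (-6 + 29)/9 = 5/9 + (1/9)*23 = 5/9 + 23/9 = 28/9 ≈ 3.1111)
w(H) = 1 (w(H) = (2*H)/((2*H)) = (2*H)*(1/(2*H)) = 1)
U(j) = (1103 + j)/(1 + j) (U(j) = (j + 1103)/(j + 1) = (1103 + j)/(1 + j))
1/U(o(g)) = 1/((1103 - 26)/(1 - 26)) = 1/(1077/(-25)) = 1/(-1/25*1077) = 1/(-1077/25) = -25/1077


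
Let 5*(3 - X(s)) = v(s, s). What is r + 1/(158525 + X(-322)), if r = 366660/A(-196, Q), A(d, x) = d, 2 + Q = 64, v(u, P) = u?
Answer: -10383837355/5550734 ≈ -1870.7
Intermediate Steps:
Q = 62 (Q = -2 + 64 = 62)
X(s) = 3 - s/5
r = -13095/7 (r = 366660/(-196) = 366660*(-1/196) = -13095/7 ≈ -1870.7)
r + 1/(158525 + X(-322)) = -13095/7 + 1/(158525 + (3 - ⅕*(-322))) = -13095/7 + 1/(158525 + (3 + 322/5)) = -13095/7 + 1/(158525 + 337/5) = -13095/7 + 1/(792962/5) = -13095/7 + 5/792962 = -10383837355/5550734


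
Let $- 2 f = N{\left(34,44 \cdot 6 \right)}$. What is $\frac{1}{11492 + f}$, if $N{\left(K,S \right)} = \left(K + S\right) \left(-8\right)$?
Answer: $\frac{1}{12684} \approx 7.8839 \cdot 10^{-5}$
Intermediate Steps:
$N{\left(K,S \right)} = - 8 K - 8 S$
$f = 1192$ ($f = - \frac{\left(-8\right) 34 - 8 \cdot 44 \cdot 6}{2} = - \frac{-272 - 2112}{2} = \left(- \frac{1}{2}\right) \left(-2384\right) = 1192$)
$\frac{1}{11492 + f} = \frac{1}{11492 + 1192} = \frac{1}{12684}$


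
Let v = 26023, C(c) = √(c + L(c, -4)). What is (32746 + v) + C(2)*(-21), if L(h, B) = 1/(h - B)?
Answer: 58769 - 7*√78/2 ≈ 58738.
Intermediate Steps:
C(c) = √(c + 1/(4 + c)) (C(c) = √(c + 1/(c - 1*(-4))) = √(c + 1/(c + 4)) = √(c + 1/(4 + c)))
(32746 + v) + C(2)*(-21) = (32746 + 26023) + √((1 + 2*(4 + 2))/(4 + 2))*(-21) = 58769 + √((1 + 2*6)/6)*(-21) = 58769 + √((1 + 12)/6)*(-21) = 58769 + √((⅙)*13)*(-21) = 58769 + √(13/6)*(-21) = 58769 + (√78/6)*(-21) = 58769 - 7*√78/2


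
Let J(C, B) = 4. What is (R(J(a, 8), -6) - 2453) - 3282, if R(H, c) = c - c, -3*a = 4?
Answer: -5735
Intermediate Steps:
a = -4/3 (a = -⅓*4 = -4/3 ≈ -1.3333)
R(H, c) = 0
(R(J(a, 8), -6) - 2453) - 3282 = (0 - 2453) - 3282 = -2453 - 3282 = -5735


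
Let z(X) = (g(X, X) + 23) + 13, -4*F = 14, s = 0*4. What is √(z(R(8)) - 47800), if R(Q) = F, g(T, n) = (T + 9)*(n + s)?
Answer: 3*I*√21237/2 ≈ 218.59*I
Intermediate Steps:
s = 0
F = -7/2 (F = -¼*14 = -7/2 ≈ -3.5000)
g(T, n) = n*(9 + T) (g(T, n) = (T + 9)*(n + 0) = (9 + T)*n = n*(9 + T))
R(Q) = -7/2
z(X) = 36 + X*(9 + X) (z(X) = (X*(9 + X) + 23) + 13 = (23 + X*(9 + X)) + 13 = 36 + X*(9 + X))
√(z(R(8)) - 47800) = √((36 + (-7/2)² + 9*(-7/2)) - 47800) = √((36 + 49/4 - 63/2) - 47800) = √(67/4 - 47800) = √(-191133/4) = 3*I*√21237/2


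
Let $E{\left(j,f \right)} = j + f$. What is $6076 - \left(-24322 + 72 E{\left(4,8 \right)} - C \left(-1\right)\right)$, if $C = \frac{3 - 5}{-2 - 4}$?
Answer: $\frac{88601}{3} \approx 29534.0$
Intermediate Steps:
$E{\left(j,f \right)} = f + j$
$C = \frac{1}{3}$ ($C = - \frac{2}{-6} = \left(-2\right) \left(- \frac{1}{6}\right) = \frac{1}{3} \approx 0.33333$)
$6076 - \left(-24322 + 72 E{\left(4,8 \right)} - C \left(-1\right)\right) = 6076 + \left(24324 + \left(- 72 \left(8 + 4\right) + \left(-2 + \frac{1}{3} \left(-1\right)\right)\right)\right) = 6076 + \left(24324 - \frac{2599}{3}\right) = 6076 + \frac{70373}{3} = \frac{88601}{3}$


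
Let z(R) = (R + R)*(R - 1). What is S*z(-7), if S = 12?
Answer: 1344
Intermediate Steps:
z(R) = 2*R*(-1 + R) (z(R) = (2*R)*(-1 + R) = 2*R*(-1 + R))
S*z(-7) = 12*(2*(-7)*(-1 - 7)) = 12*(2*(-7)*(-8)) = 12*112 = 1344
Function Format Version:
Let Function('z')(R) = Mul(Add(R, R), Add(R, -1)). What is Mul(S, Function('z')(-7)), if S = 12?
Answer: 1344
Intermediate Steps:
Function('z')(R) = Mul(2, R, Add(-1, R)) (Function('z')(R) = Mul(Mul(2, R), Add(-1, R)) = Mul(2, R, Add(-1, R)))
Mul(S, Function('z')(-7)) = Mul(12, Mul(2, -7, Add(-1, -7))) = Mul(12, Mul(2, -7, -8)) = Mul(12, 112) = 1344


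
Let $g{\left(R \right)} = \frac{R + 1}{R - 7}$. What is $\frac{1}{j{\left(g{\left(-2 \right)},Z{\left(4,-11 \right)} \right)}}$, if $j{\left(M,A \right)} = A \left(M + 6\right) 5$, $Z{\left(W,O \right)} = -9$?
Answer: $- \frac{1}{275} \approx -0.0036364$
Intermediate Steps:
$g{\left(R \right)} = \frac{1 + R}{-7 + R}$
$j{\left(M,A \right)} = 5 A \left(6 + M\right)$ ($j{\left(M,A \right)} = A \left(6 + M\right) 5 = 5 A \left(6 + M\right)$)
$\frac{1}{j{\left(g{\left(-2 \right)},Z{\left(4,-11 \right)} \right)}} = \frac{1}{5 \left(-9\right) \left(6 + \frac{1 - 2}{-7 - 2}\right)} = \frac{1}{5 \left(-9\right) \left(6 + \frac{1}{-9} \left(-1\right)\right)} = \frac{1}{5 \left(-9\right) \left(6 - - \frac{1}{9}\right)} = \frac{1}{5 \left(-9\right) \left(6 + \frac{1}{9}\right)} = \frac{1}{5 \left(-9\right) \frac{55}{9}} = \frac{1}{-275} = - \frac{1}{275}$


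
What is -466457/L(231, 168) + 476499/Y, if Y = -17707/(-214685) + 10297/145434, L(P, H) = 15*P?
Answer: 4686206158798710529/1507530554145 ≈ 3.1085e+6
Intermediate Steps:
Y = 4785811283/31222498290 (Y = -17707*(-1/214685) + 10297*(1/145434) = 17707/214685 + 10297/145434 = 4785811283/31222498290 ≈ 0.15328)
-466457/L(231, 168) + 476499/Y = -466457/(15*231) + 476499/(4785811283/31222498290) = -466457/3465 + 476499*(31222498290/4785811283) = -466457*1/3465 + 14877489212686710/4785811283 = -466457/3465 + 14877489212686710/4785811283 = 4686206158798710529/1507530554145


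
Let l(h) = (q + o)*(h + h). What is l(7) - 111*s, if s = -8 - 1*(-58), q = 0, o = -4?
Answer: -5606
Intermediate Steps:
l(h) = -8*h (l(h) = (0 - 4)*(h + h) = -8*h)
s = 50 (s = -8 + 58 = 50)
l(7) - 111*s = -8*7 - 111*50 = -56 - 5550 = -5606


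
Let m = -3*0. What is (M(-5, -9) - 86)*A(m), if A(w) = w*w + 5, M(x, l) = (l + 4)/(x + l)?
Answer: -5995/14 ≈ -428.21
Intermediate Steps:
m = 0
M(x, l) = (4 + l)/(l + x)
A(w) = 5 + w² (A(w) = w² + 5 = 5 + w²)
(M(-5, -9) - 86)*A(m) = ((4 - 9)/(-9 - 5) - 86)*(5 + 0²) = (-5/(-14) - 86)*(5 + 0) = (-1/14*(-5) - 86)*5 = (5/14 - 86)*5 = -1199/14*5 = -5995/14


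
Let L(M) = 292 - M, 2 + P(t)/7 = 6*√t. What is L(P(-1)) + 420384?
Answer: 420690 - 42*I ≈ 4.2069e+5 - 42.0*I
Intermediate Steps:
P(t) = -14 + 42*√t (P(t) = -14 + 7*(6*√t) = -14 + 42*√t)
L(P(-1)) + 420384 = (292 - (-14 + 42*√(-1))) + 420384 = (292 - (-14 + 42*I)) + 420384 = (292 + (14 - 42*I)) + 420384 = (306 - 42*I) + 420384 = 420690 - 42*I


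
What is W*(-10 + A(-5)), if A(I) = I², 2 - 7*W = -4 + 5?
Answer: 15/7 ≈ 2.1429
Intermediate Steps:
W = ⅐ (W = 2/7 - (-4 + 5)/7 = 2/7 - ⅐*1 = 2/7 - ⅐ = ⅐ ≈ 0.14286)
W*(-10 + A(-5)) = (-10 + (-5)²)/7 = (-10 + 25)/7 = (⅐)*15 = 15/7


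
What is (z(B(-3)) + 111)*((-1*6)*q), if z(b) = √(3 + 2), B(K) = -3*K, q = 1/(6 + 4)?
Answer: -333/5 - 3*√5/5 ≈ -67.942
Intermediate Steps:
q = ⅒ (q = 1/10 = ⅒ ≈ 0.10000)
z(b) = √5
(z(B(-3)) + 111)*((-1*6)*q) = (√5 + 111)*(-1*6*(⅒)) = (111 + √5)*(-6*⅒) = (111 + √5)*(-⅗) = -333/5 - 3*√5/5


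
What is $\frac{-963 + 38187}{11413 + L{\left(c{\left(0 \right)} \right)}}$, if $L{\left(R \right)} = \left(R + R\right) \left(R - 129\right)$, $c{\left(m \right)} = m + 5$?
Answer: $\frac{12408}{3391} \approx 3.6591$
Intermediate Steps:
$c{\left(m \right)} = 5 + m$
$L{\left(R \right)} = 2 R \left(-129 + R\right)$
$\frac{-963 + 38187}{11413 + L{\left(c{\left(0 \right)} \right)}} = \frac{-963 + 38187}{11413 + 2 \left(5 + 0\right) \left(-129 + \left(5 + 0\right)\right)} = \frac{37224}{11413 + 2 \cdot 5 \left(-129 + 5\right)} = \frac{37224}{11413 + 2 \cdot 5 \left(-124\right)} = \frac{37224}{11413 - 1240} = \frac{37224}{10173} = 37224 \cdot \frac{1}{10173} = \frac{12408}{3391}$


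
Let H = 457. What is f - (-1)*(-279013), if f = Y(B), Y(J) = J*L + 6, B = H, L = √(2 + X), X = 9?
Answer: -279007 + 457*√11 ≈ -2.7749e+5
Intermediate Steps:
L = √11 (L = √(2 + 9) = √11 ≈ 3.3166)
B = 457
Y(J) = 6 + J*√11 (Y(J) = J*√11 + 6 = 6 + J*√11)
f = 6 + 457*√11 ≈ 1521.7
f - (-1)*(-279013) = (6 + 457*√11) - (-1)*(-279013) = (6 + 457*√11) - 1*279013 = (6 + 457*√11) - 279013 = -279007 + 457*√11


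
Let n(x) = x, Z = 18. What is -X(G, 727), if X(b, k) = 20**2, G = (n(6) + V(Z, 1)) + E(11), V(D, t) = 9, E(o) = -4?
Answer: -400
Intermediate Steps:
G = 11 (G = (6 + 9) - 4 = 15 - 4 = 11)
X(b, k) = 400
-X(G, 727) = -1*400 = -400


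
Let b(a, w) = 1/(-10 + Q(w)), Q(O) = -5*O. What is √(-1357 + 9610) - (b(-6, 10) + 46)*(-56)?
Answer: 38626/15 + 3*√917 ≈ 2665.9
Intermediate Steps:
b(a, w) = 1/(-10 - 5*w)
√(-1357 + 9610) - (b(-6, 10) + 46)*(-56) = √(-1357 + 9610) - (-1/(10 + 5*10) + 46)*(-56) = √8253 - (-1/(10 + 50) + 46)*(-56) = 3*√917 - (-1/60 + 46)*(-56) = 3*√917 - 2759*(-56)/60 = 3*√917 - 1*(-38626/15) = 3*√917 + 38626/15 = 38626/15 + 3*√917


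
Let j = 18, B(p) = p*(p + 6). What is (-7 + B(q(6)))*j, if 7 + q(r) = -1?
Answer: 162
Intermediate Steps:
q(r) = -8 (q(r) = -7 - 1 = -8)
B(p) = p*(6 + p)
(-7 + B(q(6)))*j = (-7 - 8*(6 - 8))*18 = (-7 - 8*(-2))*18 = (-7 + 16)*18 = 9*18 = 162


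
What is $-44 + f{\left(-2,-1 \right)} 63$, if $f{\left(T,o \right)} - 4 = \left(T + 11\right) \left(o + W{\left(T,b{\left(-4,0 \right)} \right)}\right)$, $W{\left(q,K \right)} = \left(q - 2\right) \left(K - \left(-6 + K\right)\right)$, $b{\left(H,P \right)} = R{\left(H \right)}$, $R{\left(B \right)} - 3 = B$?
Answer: $-13967$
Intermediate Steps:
$R{\left(B \right)} = 3 + B$
$b{\left(H,P \right)} = 3 + H$
$W{\left(q,K \right)} = -12 + 6 q$ ($W{\left(q,K \right)} = \left(-2 + q\right) 6 = -12 + 6 q$)
$f{\left(T,o \right)} = 4 + \left(11 + T\right) \left(-12 + o + 6 T\right)$ ($f{\left(T,o \right)} = 4 + \left(T + 11\right) \left(o + \left(-12 + 6 T\right)\right) = 4 + \left(11 + T\right) \left(-12 + o + 6 T\right)$)
$-44 + f{\left(-2,-1 \right)} 63 = -44 + \left(-128 + 6 \left(-2\right)^{2} + 11 \left(-1\right) + 54 \left(-2\right) - -2\right) 63 = -44 + \left(-128 + 6 \cdot 4 - 11 - 108 + 2\right) 63 = -44 + \left(-128 + 24 - 11 - 108 + 2\right) 63 = -44 - 13923 = -13967$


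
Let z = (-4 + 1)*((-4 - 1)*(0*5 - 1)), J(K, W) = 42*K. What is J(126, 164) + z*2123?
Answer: -26553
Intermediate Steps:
z = -15 (z = -(-15)*(0 - 1) = -(-15)*(-1) = -3*5 = -15)
J(126, 164) + z*2123 = 42*126 - 15*2123 = 5292 - 31845 = -26553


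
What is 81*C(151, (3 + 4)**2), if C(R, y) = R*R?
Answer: 1846881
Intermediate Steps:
C(R, y) = R**2
81*C(151, (3 + 4)**2) = 81*151**2 = 81*22801 = 1846881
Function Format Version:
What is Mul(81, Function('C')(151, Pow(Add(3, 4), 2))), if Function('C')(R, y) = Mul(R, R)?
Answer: 1846881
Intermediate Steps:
Function('C')(R, y) = Pow(R, 2)
Mul(81, Function('C')(151, Pow(Add(3, 4), 2))) = Mul(81, Pow(151, 2)) = Mul(81, 22801) = 1846881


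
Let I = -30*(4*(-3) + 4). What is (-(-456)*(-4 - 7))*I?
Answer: -1203840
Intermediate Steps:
I = 240 (I = -30*(-12 + 4) = -30*(-8) = 240)
(-(-456)*(-4 - 7))*I = -(-456)*(-4 - 7)*240 = -(-456)*(-11)*240 = -114*44*240 = -5016*240 = -1203840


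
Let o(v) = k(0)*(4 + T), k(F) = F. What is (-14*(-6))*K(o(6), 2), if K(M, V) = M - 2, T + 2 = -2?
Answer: -168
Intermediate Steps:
T = -4 (T = -2 - 2 = -4)
o(v) = 0 (o(v) = 0*(4 - 4) = 0*0 = 0)
K(M, V) = -2 + M
(-14*(-6))*K(o(6), 2) = (-14*(-6))*(-2 + 0) = 84*(-2) = -168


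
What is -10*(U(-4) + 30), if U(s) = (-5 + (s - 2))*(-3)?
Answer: -630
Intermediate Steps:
U(s) = 21 - 3*s (U(s) = (-5 + (-2 + s))*(-3) = (-7 + s)*(-3) = 21 - 3*s)
-10*(U(-4) + 30) = -10*((21 - 3*(-4)) + 30) = -10*((21 + 12) + 30) = -10*(33 + 30) = -10*63 = -630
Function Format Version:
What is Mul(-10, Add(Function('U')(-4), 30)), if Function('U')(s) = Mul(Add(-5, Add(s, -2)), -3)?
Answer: -630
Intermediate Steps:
Function('U')(s) = Add(21, Mul(-3, s)) (Function('U')(s) = Mul(Add(-5, Add(-2, s)), -3) = Mul(Add(-7, s), -3) = Add(21, Mul(-3, s)))
Mul(-10, Add(Function('U')(-4), 30)) = Mul(-10, Add(Add(21, Mul(-3, -4)), 30)) = Mul(-10, Add(Add(21, 12), 30)) = Mul(-10, Add(33, 30)) = Mul(-10, 63) = -630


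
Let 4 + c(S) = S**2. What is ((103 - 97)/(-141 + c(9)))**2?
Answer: 9/1024 ≈ 0.0087891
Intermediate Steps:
c(S) = -4 + S**2
((103 - 97)/(-141 + c(9)))**2 = ((103 - 97)/(-141 + (-4 + 9**2)))**2 = (6/(-141 + (-4 + 81)))**2 = (6/(-141 + 77))**2 = (6/(-64))**2 = (6*(-1/64))**2 = (-3/32)**2 = 9/1024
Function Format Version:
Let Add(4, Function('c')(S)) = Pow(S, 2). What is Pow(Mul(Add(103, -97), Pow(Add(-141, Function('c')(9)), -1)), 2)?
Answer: Rational(9, 1024) ≈ 0.0087891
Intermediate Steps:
Function('c')(S) = Add(-4, Pow(S, 2))
Pow(Mul(Add(103, -97), Pow(Add(-141, Function('c')(9)), -1)), 2) = Pow(Mul(Add(103, -97), Pow(Add(-141, Add(-4, Pow(9, 2))), -1)), 2) = Pow(Mul(6, Pow(Add(-141, Add(-4, 81)), -1)), 2) = Pow(Mul(6, Pow(Add(-141, 77), -1)), 2) = Pow(Mul(6, Pow(-64, -1)), 2) = Pow(Mul(6, Rational(-1, 64)), 2) = Pow(Rational(-3, 32), 2) = Rational(9, 1024)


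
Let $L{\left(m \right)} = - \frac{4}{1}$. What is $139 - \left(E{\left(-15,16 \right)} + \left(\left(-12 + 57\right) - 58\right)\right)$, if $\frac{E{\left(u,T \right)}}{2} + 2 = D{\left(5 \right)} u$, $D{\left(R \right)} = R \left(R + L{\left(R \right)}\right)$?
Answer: $306$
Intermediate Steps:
$L{\left(m \right)} = -4$ ($L{\left(m \right)} = \left(-4\right) 1 = -4$)
$D{\left(R \right)} = R \left(-4 + R\right)$ ($D{\left(R \right)} = R \left(R - 4\right) = R \left(-4 + R\right)$)
$E{\left(u,T \right)} = -4 + 10 u$ ($E{\left(u,T \right)} = -4 + 2 \cdot 5 \left(-4 + 5\right) u = -4 + 2 \cdot 5 \cdot 1 u = -4 + 2 \cdot 5 u = -4 + 10 u$)
$139 - \left(E{\left(-15,16 \right)} + \left(\left(-12 + 57\right) - 58\right)\right) = 139 - \left(\left(-4 + 10 \left(-15\right)\right) + \left(\left(-12 + 57\right) - 58\right)\right) = 139 - \left(\left(-4 - 150\right) + \left(45 - 58\right)\right) = 139 - \left(-154 - 13\right) = 139 - -167 = 139 + 167 = 306$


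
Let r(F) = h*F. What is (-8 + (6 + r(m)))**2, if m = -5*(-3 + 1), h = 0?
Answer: 4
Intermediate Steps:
m = 10 (m = -5*(-2) = 10)
r(F) = 0 (r(F) = 0*F = 0)
(-8 + (6 + r(m)))**2 = (-8 + (6 + 0))**2 = (-8 + 6)**2 = (-2)**2 = 4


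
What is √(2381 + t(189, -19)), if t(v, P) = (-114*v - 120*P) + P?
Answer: 2*I*√4226 ≈ 130.02*I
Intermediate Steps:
t(v, P) = -119*P - 114*v (t(v, P) = (-120*P - 114*v) + P = -119*P - 114*v)
√(2381 + t(189, -19)) = √(2381 + (-119*(-19) - 114*189)) = √(2381 + (2261 - 21546)) = √(2381 - 19285) = √(-16904) = 2*I*√4226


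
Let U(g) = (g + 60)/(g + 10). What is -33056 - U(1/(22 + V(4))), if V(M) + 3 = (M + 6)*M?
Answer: -19539637/591 ≈ -33062.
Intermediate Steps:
V(M) = -3 + M*(6 + M) (V(M) = -3 + (M + 6)*M = -3 + (6 + M)*M = -3 + M*(6 + M))
U(g) = (60 + g)/(10 + g)
-33056 - U(1/(22 + V(4))) = -33056 - (60 + 1/(22 + (-3 + 4² + 6*4)))/(10 + 1/(22 + (-3 + 4² + 6*4))) = -33056 - (60 + 1/(22 + (-3 + 16 + 24)))/(10 + 1/(22 + (-3 + 16 + 24))) = -33056 - (60 + 1/(22 + 37))/(10 + 1/(22 + 37)) = -33056 - (60 + 1/59)/(10 + 1/59) = -33056 - 3541/(591/59*59) = -33056 - 59*3541/(591*59) = -33056 - 1*3541/591 = -33056 - 3541/591 = -19539637/591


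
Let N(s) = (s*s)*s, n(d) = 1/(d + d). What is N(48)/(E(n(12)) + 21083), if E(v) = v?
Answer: 2654208/505993 ≈ 5.2455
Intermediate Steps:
n(d) = 1/(2*d)
N(s) = s**3 (N(s) = s**2*s = s**3)
N(48)/(E(n(12)) + 21083) = 48**3/((1/2)/12 + 21083) = 110592/((1/2)*(1/12) + 21083) = 110592/(1/24 + 21083) = 110592/(505993/24) = 110592*(24/505993) = 2654208/505993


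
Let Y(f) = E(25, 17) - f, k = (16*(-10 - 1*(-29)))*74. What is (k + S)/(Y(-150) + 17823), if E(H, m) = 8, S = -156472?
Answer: -133976/17981 ≈ -7.4510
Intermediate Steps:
k = 22496 (k = (16*(-10 + 29))*74 = (16*19)*74 = 304*74 = 22496)
Y(f) = 8 - f
(k + S)/(Y(-150) + 17823) = (22496 - 156472)/((8 - 1*(-150)) + 17823) = -133976/((8 + 150) + 17823) = -133976/(158 + 17823) = -133976/17981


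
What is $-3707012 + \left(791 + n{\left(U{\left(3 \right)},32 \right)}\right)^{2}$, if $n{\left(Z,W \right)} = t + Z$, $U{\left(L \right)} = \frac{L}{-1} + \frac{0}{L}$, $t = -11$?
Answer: $-3103283$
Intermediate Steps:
$U{\left(L \right)} = - L$ ($U{\left(L \right)} = L \left(-1\right) + 0 = - L + 0 = - L$)
$n{\left(Z,W \right)} = -11 + Z$
$-3707012 + \left(791 + n{\left(U{\left(3 \right)},32 \right)}\right)^{2} = -3707012 + \left(791 - 14\right)^{2} = -3707012 + 777^{2} = -3707012 + 603729 = -3103283$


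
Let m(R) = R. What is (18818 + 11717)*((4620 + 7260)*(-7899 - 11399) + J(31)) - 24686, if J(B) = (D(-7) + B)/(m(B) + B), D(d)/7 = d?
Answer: -7000461461951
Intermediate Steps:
D(d) = 7*d
J(B) = (-49 + B)/(2*B) (J(B) = (7*(-7) + B)/(B + B) = (-49 + B)/((2*B)) = (-49 + B)*(1/(2*B)) = (-49 + B)/(2*B))
(18818 + 11717)*((4620 + 7260)*(-7899 - 11399) + J(31)) - 24686 = (18818 + 11717)*((4620 + 7260)*(-7899 - 11399) + (½)*(-49 + 31)/31) - 24686 = 30535*(11880*(-19298) + (½)*(1/31)*(-18)) - 24686 = 30535*(-229260240 - 9/31) - 24686 = 30535*(-7107067449/31) - 24686 = -7000461437265 - 24686 = -7000461461951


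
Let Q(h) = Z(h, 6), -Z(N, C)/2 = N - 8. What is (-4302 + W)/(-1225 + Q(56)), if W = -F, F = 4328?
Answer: 8630/1321 ≈ 6.5329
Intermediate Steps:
Z(N, C) = 16 - 2*N (Z(N, C) = -2*(N - 8) = -2*(-8 + N) = 16 - 2*N)
Q(h) = 16 - 2*h
W = -4328 (W = -1*4328 = -4328)
(-4302 + W)/(-1225 + Q(56)) = (-4302 - 4328)/(-1225 + (16 - 2*56)) = -8630/(-1225 + (16 - 112)) = -8630/(-1225 - 96) = -8630/(-1321) = -8630*(-1/1321) = 8630/1321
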